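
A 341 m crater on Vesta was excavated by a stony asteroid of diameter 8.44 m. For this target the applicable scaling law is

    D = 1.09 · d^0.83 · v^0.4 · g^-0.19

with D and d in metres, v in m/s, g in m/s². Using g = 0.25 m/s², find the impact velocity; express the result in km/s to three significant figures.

Rearranging for v: v = [D / (1.09 · 8.44^0.83 · 0.25^-0.19)]^(1/0.4).
8.44^0.83 = 5.873
0.25^-0.19 = 1.301
Denominator = 1.09 × 5.873 × 1.301 = 8.328
D / 8.328 = 341 / 8.328 = 40.95
v = 40.95^(1/0.4) = 40.95^2.5 = 10731 m/s

v ≈ 10.7 km/s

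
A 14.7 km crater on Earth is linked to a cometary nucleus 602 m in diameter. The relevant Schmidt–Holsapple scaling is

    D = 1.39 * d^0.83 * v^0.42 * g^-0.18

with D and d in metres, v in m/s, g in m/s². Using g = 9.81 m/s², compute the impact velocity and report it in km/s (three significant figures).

v ≈ 32.6 km/s

Rearranging for v: v = [D / (1.39 · 602^0.83 · 9.81^-0.18)]^(1/0.42).
D = 14700 m.
602^0.83 = 202.8
9.81^-0.18 = 0.6630
Denominator = 1.39 × 202.8 × 0.6630 = 186.9
D / 186.9 = 14700 / 186.9 = 78.65
v = 78.65^(1/0.42) = 78.65^2.381 = 32633 m/s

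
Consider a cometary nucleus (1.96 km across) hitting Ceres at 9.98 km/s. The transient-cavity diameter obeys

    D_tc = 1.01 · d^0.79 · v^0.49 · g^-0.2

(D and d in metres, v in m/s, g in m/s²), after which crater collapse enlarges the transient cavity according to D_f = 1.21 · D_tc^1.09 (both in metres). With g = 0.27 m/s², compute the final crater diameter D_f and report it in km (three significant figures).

In SI: d = 1960 m, v = 9980 m/s.
d^0.79 = 1960^0.79 = 398.9
v^0.49 = 9980^0.49 = 91.11
g^-0.2 = 0.27^-0.2 = 1.299
D_tc = 1.01 × 398.9 × 91.11 × 1.299 = 47680 m
D_f = 1.21 × (47680)^1.09 = 1.521 × 10^5 m
     = 152.1 km

D_f ≈ 152 km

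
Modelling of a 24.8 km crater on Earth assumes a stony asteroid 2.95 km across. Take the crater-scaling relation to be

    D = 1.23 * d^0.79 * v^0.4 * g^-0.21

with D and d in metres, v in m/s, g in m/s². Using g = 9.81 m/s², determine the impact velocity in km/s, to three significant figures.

Rearranging for v: v = [D / (1.23 · 2950^0.79 · 9.81^-0.21)]^(1/0.4).
D = 24800 m.
2950^0.79 = 551.0
9.81^-0.21 = 0.6191
Denominator = 1.23 × 551.0 × 0.6191 = 419.6
D / 419.6 = 24800 / 419.6 = 59.10
v = 59.10^(1/0.4) = 59.10^2.5 = 26852 m/s

v ≈ 26.9 km/s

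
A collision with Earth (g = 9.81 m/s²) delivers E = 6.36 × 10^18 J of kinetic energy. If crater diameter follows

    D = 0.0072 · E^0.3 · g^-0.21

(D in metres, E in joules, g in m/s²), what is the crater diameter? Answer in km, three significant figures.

D ≈ 1.95 km

E^0.3 = (6.36 × 10^18)^0.3 = 4.376 × 10^5
g^-0.21 = 9.81^-0.21 = 0.6191
D = 0.0072 × 4.376 × 10^5 × 0.6191 = 1951 m
   = 1.951 km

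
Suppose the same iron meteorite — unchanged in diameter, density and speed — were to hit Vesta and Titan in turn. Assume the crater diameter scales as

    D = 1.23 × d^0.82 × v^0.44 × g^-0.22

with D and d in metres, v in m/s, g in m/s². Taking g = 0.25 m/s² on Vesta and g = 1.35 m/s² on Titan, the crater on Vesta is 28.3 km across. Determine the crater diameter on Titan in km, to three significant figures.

D ≈ 19.5 km

All impactor-dependent factors cancel in the ratio, leaving D_Titan/D_Vesta = (g_Titan/g_Vesta)^-0.22.
(1.35/0.25)^-0.22 = 5.400^-0.22 = 0.6900
D_Titan = 0.6900 × 28.3 km = 19.5 km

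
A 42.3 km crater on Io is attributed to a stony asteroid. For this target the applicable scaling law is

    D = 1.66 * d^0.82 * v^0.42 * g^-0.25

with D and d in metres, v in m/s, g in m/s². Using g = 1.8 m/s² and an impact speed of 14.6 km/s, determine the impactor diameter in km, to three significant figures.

Rearranging for d: d = [D / (1.66 · 14600^0.42 · 1.8^-0.25)]^(1/0.82).
D = 42300 m.
14600^0.42 = 56.11
1.8^-0.25 = 0.8633
Denominator = 1.66 × 56.11 × 0.8633 = 80.41
D / 80.41 = 42300 / 80.41 = 526.1
d = 526.1^(1/0.82) = 526.1^1.2195 = 2081 m

d ≈ 2.08 km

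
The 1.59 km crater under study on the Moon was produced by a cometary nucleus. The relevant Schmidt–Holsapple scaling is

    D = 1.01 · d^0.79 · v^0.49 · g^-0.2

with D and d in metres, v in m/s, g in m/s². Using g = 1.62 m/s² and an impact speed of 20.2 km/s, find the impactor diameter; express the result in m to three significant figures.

Rearranging for d: d = [D / (1.01 · 20200^0.49 · 1.62^-0.2)]^(1/0.79).
D = 1590 m.
20200^0.49 = 128.7
1.62^-0.2 = 0.9080
Denominator = 1.01 × 128.7 × 0.9080 = 118.0
D / 118.0 = 1590 / 118.0 = 13.47
d = 13.47^(1/0.79) = 13.47^1.2658 = 26.89 m

d ≈ 26.9 m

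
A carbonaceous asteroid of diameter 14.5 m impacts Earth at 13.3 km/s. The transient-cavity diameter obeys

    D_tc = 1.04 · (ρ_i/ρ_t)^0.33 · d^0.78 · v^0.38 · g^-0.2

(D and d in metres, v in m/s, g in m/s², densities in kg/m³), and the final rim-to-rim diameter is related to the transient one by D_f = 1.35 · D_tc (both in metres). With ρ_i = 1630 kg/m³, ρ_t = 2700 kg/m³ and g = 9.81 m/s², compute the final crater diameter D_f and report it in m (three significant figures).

D_f ≈ 224 m

v = 13300 m/s.
(ρ_i/ρ_t)^0.33 = (1630/2700)^0.33 = 0.8466
d^0.78 = 14.5^0.78 = 8.051
v^0.38 = 13300^0.38 = 36.90
g^-0.2 = 9.81^-0.2 = 0.6334
D_tc = 1.04 × 0.8466 × 8.051 × 36.90 × 0.6334 = 165.7 m
D_f = 1.35 × 165.7 = 223.7 m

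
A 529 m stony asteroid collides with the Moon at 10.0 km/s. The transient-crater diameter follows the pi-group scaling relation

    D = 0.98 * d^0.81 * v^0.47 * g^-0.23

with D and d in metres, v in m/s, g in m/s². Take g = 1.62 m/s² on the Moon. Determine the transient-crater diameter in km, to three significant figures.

In SI units: v = 10000 m/s.
d^0.81 = 529^0.81 = 160.7
v^0.47 = 10000^0.47 = 75.86
g^-0.23 = 1.62^-0.23 = 0.8950
D = 0.98 × 160.7 × 75.86 × 0.8950 = 10692 m
   = 10.69 km

D ≈ 10.7 km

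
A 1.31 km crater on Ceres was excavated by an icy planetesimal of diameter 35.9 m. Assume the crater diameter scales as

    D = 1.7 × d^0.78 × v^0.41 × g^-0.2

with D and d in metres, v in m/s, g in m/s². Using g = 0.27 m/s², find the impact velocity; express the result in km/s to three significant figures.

Rearranging for v: v = [D / (1.7 · 35.9^0.78 · 0.27^-0.2)]^(1/0.41).
D = 1310 m.
35.9^0.78 = 16.33
0.27^-0.2 = 1.299
Denominator = 1.7 × 16.33 × 1.299 = 36.06
D / 36.06 = 1310 / 36.06 = 36.33
v = 36.33^(1/0.41) = 36.33^2.439 = 6390 m/s

v ≈ 6.39 km/s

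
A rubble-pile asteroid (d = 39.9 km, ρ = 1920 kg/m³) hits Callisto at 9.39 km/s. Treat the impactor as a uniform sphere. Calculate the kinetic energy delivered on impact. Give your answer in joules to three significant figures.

E ≈ 2.82 × 10^24 J

d = 39900 m; v = 9390 m/s.
Mass m = (π/6) ρ d³ = (π/6) × 1920 × (39900)³ = 6.386 × 10^16 kg
E = ½ m v² = 0.5 × 6.386 × 10^16 × (9390)² = 2.815 × 10^24 J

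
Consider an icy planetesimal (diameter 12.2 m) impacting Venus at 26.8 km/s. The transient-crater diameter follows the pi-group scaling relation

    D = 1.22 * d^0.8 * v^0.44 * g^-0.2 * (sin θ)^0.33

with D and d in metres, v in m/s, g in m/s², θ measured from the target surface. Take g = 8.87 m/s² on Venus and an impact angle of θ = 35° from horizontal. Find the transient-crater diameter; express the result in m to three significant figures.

In SI units: v = 26800 m/s.
d^0.8 = 12.2^0.8 = 7.398
v^0.44 = 26800^0.44 = 88.79
g^-0.2 = 8.87^-0.2 = 0.6463
(sin 35°)^0.33 = 0.5736^0.33 = 0.8324
D = 1.22 × 7.398 × 88.79 × 0.6463 × 0.8324 = 431.1 m

D ≈ 431 m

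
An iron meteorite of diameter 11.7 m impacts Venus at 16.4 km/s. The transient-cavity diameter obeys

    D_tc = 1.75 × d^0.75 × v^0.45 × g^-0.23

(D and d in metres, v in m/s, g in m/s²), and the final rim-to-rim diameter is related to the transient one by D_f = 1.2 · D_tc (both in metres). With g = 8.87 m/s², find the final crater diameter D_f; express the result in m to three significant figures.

D_f ≈ 634 m

v = 16400 m/s.
d^0.75 = 11.7^0.75 = 6.326
v^0.45 = 16400^0.45 = 78.83
g^-0.23 = 8.87^-0.23 = 0.6053
D_tc = 1.75 × 6.326 × 78.83 × 0.6053 = 528.2 m
D_f = 1.2 × 528.2 = 633.8 m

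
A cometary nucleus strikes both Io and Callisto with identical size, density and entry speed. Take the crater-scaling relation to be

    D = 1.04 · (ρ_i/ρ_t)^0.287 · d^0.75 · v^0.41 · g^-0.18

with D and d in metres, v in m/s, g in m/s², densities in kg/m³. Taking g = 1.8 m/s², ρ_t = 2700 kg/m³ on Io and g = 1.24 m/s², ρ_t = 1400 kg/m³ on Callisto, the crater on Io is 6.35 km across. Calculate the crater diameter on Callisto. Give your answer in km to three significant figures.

The impactor-only factors (d, v, ρ_i) cancel in the ratio, leaving D_Callisto/D_Io = (g_Callisto/g_Io)^-0.18 · (ρ_t,Io/ρ_t,Callisto)^0.287.
(1.24/1.8)^-0.18 = 0.6889^-0.18 = 1.069
(2700/1400)^0.287 = 1.929^0.287 = 1.208
Ratio = 1.069 × 1.208 = 1.291
D_Callisto = 1.291 × 6.35 km = 8.20 km

D ≈ 8.20 km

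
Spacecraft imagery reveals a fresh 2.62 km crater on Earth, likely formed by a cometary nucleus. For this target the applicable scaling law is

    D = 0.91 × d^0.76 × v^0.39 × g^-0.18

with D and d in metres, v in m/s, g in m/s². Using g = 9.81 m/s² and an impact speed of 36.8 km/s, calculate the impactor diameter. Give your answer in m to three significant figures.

Rearranging for d: d = [D / (0.91 · 36800^0.39 · 9.81^-0.18)]^(1/0.76).
D = 2620 m.
36800^0.39 = 60.35
9.81^-0.18 = 0.6630
Denominator = 0.91 × 60.35 × 0.6630 = 36.41
D / 36.41 = 2620 / 36.41 = 71.96
d = 71.96^(1/0.76) = 71.96^1.3158 = 277.7 m

d ≈ 278 m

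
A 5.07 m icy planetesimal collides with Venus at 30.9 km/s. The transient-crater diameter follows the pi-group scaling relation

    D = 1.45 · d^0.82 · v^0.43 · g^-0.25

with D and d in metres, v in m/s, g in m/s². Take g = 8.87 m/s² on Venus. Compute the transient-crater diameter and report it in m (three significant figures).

D ≈ 271 m

In SI units: v = 30900 m/s.
d^0.82 = 5.07^0.82 = 3.785
v^0.43 = 30900^0.43 = 85.25
g^-0.25 = 8.87^-0.25 = 0.5795
D = 1.45 × 3.785 × 85.25 × 0.5795 = 271.1 m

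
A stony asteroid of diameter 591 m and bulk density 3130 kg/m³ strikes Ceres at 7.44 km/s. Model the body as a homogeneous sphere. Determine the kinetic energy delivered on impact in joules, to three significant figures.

v = 7440 m/s.
Mass m = (π/6) ρ d³ = (π/6) × 3130 × (591)³ = 3.383 × 10^11 kg
E = ½ m v² = 0.5 × 3.383 × 10^11 × (7440)² = 9.363 × 10^18 J

E ≈ 9.36 × 10^18 J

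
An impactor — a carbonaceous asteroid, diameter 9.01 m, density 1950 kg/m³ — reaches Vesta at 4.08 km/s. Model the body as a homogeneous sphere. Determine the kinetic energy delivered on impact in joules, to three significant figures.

E ≈ 6.22 × 10^12 J

v = 4080 m/s.
Mass m = (π/6) ρ d³ = (π/6) × 1950 × (9.01)³ = 7.468 × 10^5 kg
E = ½ m v² = 0.5 × 7.468 × 10^5 × (4080)² = 6.216 × 10^12 J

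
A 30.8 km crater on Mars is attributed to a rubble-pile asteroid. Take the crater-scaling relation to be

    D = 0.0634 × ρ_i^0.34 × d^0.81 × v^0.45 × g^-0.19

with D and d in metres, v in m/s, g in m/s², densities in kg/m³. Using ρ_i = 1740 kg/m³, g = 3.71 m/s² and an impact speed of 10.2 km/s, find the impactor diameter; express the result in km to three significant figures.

d ≈ 3.69 km

Rearranging for d: d = [D / (0.0634 · 1740^0.34 · 10200^0.45 · 3.71^-0.19)]^(1/0.81).
D = 30800 m.
1740^0.34 = 12.64
10200^0.45 = 63.66
3.71^-0.19 = 0.7795
Denominator = 0.0634 × 12.64 × 63.66 × 0.7795 = 39.77
D / 39.77 = 30800 / 39.77 = 774.5
d = 774.5^(1/0.81) = 774.5^1.2346 = 3688 m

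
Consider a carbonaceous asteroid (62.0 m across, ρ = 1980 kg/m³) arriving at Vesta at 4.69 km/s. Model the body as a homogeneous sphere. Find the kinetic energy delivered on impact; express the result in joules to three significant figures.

E ≈ 2.72 × 10^15 J

v = 4690 m/s.
Mass m = (π/6) ρ d³ = (π/6) × 1980 × (62)³ = 2.471 × 10^8 kg
E = ½ m v² = 0.5 × 2.471 × 10^8 × (4690)² = 2.718 × 10^15 J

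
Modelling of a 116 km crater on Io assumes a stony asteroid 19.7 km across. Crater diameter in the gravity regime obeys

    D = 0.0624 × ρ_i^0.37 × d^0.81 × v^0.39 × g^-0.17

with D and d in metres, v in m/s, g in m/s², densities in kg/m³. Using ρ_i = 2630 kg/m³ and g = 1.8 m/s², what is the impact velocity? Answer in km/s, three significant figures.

Rearranging for v: v = [D / (0.0624 · 2630^0.37 · 19700^0.81 · 1.8^-0.17)]^(1/0.39).
D = 116000 m.
2630^0.37 = 18.42
19700^0.81 = 3010
1.8^-0.17 = 0.9049
Denominator = 0.0624 × 18.42 × 3010 × 0.9049 = 3131
D / 3131 = 116000 / 3131 = 37.05
v = 37.05^(1/0.39) = 37.05^2.5641 = 10532 m/s

v ≈ 10.5 km/s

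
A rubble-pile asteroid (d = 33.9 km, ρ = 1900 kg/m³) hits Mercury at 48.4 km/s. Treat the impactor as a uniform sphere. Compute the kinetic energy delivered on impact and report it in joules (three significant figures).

d = 33900 m; v = 48400 m/s.
Mass m = (π/6) ρ d³ = (π/6) × 1900 × (33900)³ = 3.876 × 10^16 kg
E = ½ m v² = 0.5 × 3.876 × 10^16 × (48400)² = 4.540 × 10^25 J

E ≈ 4.54 × 10^25 J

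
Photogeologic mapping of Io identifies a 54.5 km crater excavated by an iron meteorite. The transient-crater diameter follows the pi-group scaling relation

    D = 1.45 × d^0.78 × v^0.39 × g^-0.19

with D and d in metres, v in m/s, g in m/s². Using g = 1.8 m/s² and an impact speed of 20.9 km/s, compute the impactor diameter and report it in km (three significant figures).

d ≈ 5.86 km

Rearranging for d: d = [D / (1.45 · 20900^0.39 · 1.8^-0.19)]^(1/0.78).
D = 54500 m.
20900^0.39 = 48.40
1.8^-0.19 = 0.8943
Denominator = 1.45 × 48.40 × 0.8943 = 62.76
D / 62.76 = 54500 / 62.76 = 868.4
d = 868.4^(1/0.78) = 868.4^1.2821 = 5858 m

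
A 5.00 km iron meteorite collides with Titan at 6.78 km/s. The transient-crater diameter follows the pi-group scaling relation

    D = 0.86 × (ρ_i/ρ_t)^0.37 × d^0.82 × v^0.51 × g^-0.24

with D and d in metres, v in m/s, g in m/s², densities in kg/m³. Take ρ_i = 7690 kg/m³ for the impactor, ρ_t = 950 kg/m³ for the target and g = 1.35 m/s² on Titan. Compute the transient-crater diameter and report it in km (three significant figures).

D ≈ 168 km

In SI units: d = 5000 m, v = 6780 m/s.
(ρ_i/ρ_t)^0.37 = (7690/950)^0.37 = 2.168
d^0.82 = 5000^0.82 = 1079
v^0.51 = 6780^0.51 = 89.93
g^-0.24 = 1.35^-0.24 = 0.9305
D = 0.86 × 2.168 × 1079 × 89.93 × 0.9305 = 1.683 × 10^5 m
   = 168.3 km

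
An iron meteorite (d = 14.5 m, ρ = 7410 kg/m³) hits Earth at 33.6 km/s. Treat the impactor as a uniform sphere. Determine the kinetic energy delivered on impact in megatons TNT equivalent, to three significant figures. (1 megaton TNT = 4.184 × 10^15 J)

E ≈ 1.60 Mt TNT

v = 33600 m/s.
Mass m = (π/6) ρ d³ = (π/6) × 7410 × (14.5)³ = 1.183 × 10^7 kg
E = ½ m v² = 0.5 × 1.183 × 10^7 × (33600)² = 6.678 × 10^15 J
   = 6.678 × 10^15 / 4.184×10^15 = 1.596 Mt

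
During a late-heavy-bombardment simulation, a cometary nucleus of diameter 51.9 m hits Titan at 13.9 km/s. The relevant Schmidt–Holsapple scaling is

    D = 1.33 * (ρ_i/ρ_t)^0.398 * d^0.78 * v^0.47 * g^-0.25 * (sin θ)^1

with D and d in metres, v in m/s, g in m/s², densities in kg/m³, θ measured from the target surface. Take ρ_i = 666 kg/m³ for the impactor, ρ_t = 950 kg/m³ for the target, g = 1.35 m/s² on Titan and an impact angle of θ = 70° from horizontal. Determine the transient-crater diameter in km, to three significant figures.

In SI units: v = 13900 m/s.
(ρ_i/ρ_t)^0.398 = (666/950)^0.398 = 0.8682
d^0.78 = 51.9^0.78 = 21.77
v^0.47 = 13900^0.47 = 88.56
g^-0.25 = 1.35^-0.25 = 0.9277
(sin 70°)^1 = 0.9397^1 = 0.9397
D = 1.33 × 0.8682 × 21.77 × 88.56 × 0.9277 × 0.9397 = 1941 m
   = 1.941 km

D ≈ 1.94 km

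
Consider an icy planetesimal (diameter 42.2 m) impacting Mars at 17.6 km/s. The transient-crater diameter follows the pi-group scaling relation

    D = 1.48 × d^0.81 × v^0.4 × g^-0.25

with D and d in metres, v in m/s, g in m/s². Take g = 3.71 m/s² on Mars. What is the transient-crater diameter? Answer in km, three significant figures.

D ≈ 1.10 km

In SI units: v = 17600 m/s.
d^0.81 = 42.2^0.81 = 20.73
v^0.4 = 17600^0.4 = 49.91
g^-0.25 = 3.71^-0.25 = 0.7205
D = 1.48 × 20.73 × 49.91 × 0.7205 = 1103 m
   = 1.103 km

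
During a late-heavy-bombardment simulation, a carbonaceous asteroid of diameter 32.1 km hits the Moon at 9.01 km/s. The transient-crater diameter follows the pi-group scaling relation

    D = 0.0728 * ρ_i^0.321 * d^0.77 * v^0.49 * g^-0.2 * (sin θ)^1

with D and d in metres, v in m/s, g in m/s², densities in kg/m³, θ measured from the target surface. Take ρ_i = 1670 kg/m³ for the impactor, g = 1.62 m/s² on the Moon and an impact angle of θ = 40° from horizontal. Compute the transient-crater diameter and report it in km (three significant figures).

D ≈ 118 km

In SI units: d = 32100 m, v = 9010 m/s.
ρ_i^0.321 = 1670^0.321 = 10.83
d^0.77 = 32100^0.77 = 2951
v^0.49 = 9010^0.49 = 86.66
g^-0.2 = 1.62^-0.2 = 0.9080
(sin 40°)^1 = 0.6428^1 = 0.6428
D = 0.0728 × 10.83 × 2951 × 86.66 × 0.9080 × 0.6428 = 1.177 × 10^5 m
   = 117.7 km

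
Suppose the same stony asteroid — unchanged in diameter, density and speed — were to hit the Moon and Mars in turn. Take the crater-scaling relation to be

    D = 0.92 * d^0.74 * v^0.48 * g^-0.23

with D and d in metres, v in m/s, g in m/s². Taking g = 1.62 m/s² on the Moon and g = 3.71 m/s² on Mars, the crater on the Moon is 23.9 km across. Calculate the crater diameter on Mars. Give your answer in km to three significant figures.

All impactor-dependent factors cancel in the ratio, leaving D_Mars/D_Moon = (g_Mars/g_Moon)^-0.23.
(3.71/1.62)^-0.23 = 2.290^-0.23 = 0.8265
D_Mars = 0.8265 × 23.9 km = 19.8 km

D ≈ 19.8 km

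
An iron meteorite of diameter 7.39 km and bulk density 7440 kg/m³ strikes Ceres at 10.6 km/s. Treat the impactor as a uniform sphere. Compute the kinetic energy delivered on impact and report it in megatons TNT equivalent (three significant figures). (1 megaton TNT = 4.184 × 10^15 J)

E ≈ 2.11 × 10^7 Mt TNT

d = 7390 m; v = 10600 m/s.
Mass m = (π/6) ρ d³ = (π/6) × 7440 × (7390)³ = 1.572 × 10^15 kg
E = ½ m v² = 0.5 × 1.572 × 10^15 × (10600)² = 8.831 × 10^22 J
   = 8.831 × 10^22 / 4.184×10^15 = 2.111 × 10^7 Mt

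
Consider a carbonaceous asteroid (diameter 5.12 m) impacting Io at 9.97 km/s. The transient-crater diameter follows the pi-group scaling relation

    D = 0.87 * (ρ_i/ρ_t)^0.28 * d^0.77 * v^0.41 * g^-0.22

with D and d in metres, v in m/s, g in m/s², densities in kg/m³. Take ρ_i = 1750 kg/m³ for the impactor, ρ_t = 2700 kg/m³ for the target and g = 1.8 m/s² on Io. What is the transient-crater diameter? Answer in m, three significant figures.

In SI units: v = 9970 m/s.
(ρ_i/ρ_t)^0.28 = (1750/2700)^0.28 = 0.8857
d^0.77 = 5.12^0.77 = 3.517
v^0.41 = 9970^0.41 = 43.60
g^-0.22 = 1.8^-0.22 = 0.8787
D = 0.87 × 0.8857 × 3.517 × 43.60 × 0.8787 = 103.8 m

D ≈ 104 m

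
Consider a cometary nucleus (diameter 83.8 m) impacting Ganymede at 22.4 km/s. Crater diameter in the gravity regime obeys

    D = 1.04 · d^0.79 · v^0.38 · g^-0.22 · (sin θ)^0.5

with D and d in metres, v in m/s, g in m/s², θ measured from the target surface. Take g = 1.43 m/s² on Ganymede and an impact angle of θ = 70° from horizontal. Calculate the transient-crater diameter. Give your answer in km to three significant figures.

In SI units: v = 22400 m/s.
d^0.79 = 83.8^0.79 = 33.06
v^0.38 = 22400^0.38 = 44.99
g^-0.22 = 1.43^-0.22 = 0.9243
(sin 70°)^0.5 = 0.9397^0.5 = 0.9694
D = 1.04 × 33.06 × 44.99 × 0.9243 × 0.9694 = 1386 m
   = 1.386 km

D ≈ 1.39 km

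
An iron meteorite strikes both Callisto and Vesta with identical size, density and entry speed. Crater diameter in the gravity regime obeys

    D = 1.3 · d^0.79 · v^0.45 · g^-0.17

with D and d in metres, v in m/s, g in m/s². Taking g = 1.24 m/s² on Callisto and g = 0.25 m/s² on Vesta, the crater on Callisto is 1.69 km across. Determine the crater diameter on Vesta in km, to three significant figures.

D ≈ 2.22 km

All impactor-dependent factors cancel in the ratio, leaving D_Vesta/D_Callisto = (g_Vesta/g_Callisto)^-0.17.
(0.25/1.24)^-0.17 = 0.2016^-0.17 = 1.313
D_Vesta = 1.313 × 1.69 km = 2.22 km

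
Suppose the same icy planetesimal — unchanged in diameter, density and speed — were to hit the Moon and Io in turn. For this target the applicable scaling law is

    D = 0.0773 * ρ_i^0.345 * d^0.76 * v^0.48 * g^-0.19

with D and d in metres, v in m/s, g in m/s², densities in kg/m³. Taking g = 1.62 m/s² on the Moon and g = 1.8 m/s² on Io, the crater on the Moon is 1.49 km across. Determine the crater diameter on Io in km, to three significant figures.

D ≈ 1.46 km

All impactor-dependent factors cancel in the ratio, leaving D_Io/D_Moon = (g_Io/g_Moon)^-0.19.
(1.8/1.62)^-0.19 = 1.111^-0.19 = 0.9802
D_Io = 0.9802 × 1.49 km = 1.46 km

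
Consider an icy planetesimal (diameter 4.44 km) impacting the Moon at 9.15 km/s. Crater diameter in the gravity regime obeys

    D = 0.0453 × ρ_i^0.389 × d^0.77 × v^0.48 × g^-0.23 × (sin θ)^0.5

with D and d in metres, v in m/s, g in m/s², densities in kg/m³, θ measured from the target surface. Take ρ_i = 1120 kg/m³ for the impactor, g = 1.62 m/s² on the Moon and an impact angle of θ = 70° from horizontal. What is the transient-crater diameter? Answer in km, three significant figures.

In SI units: d = 4440 m, v = 9150 m/s.
ρ_i^0.389 = 1120^0.389 = 15.35
d^0.77 = 4440^0.77 = 643.4
v^0.48 = 9150^0.48 = 79.70
g^-0.23 = 1.62^-0.23 = 0.8950
(sin 70°)^0.5 = 0.9397^0.5 = 0.9694
D = 0.0453 × 15.35 × 643.4 × 79.70 × 0.8950 × 0.9694 = 30937 m
   = 30.94 km

D ≈ 30.9 km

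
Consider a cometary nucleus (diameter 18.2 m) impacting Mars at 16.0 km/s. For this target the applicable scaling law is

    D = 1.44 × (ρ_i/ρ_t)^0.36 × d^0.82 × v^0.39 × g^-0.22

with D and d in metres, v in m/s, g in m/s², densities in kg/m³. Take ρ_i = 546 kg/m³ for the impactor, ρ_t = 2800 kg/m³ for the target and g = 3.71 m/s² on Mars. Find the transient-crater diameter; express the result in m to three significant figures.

In SI units: v = 16000 m/s.
(ρ_i/ρ_t)^0.36 = (546/2800)^0.36 = 0.5552
d^0.82 = 18.2^0.82 = 10.80
v^0.39 = 16000^0.39 = 43.61
g^-0.22 = 3.71^-0.22 = 0.7494
D = 1.44 × 0.5552 × 10.80 × 43.61 × 0.7494 = 282.2 m

D ≈ 282 m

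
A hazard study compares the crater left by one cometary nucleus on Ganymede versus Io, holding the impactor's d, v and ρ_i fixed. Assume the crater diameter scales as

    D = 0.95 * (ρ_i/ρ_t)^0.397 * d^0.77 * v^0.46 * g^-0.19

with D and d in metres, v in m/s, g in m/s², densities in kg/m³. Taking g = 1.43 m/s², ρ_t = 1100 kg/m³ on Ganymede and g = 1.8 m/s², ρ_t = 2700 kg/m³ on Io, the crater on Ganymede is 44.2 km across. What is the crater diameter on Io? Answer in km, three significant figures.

The impactor-only factors (d, v, ρ_i) cancel in the ratio, leaving D_Io/D_Ganymede = (g_Io/g_Ganymede)^-0.19 · (ρ_t,Ganymede/ρ_t,Io)^0.397.
(1.8/1.43)^-0.19 = 1.259^-0.19 = 0.9572
(1100/2700)^0.397 = 0.4074^0.397 = 0.7001
Ratio = 0.9572 × 0.7001 = 0.6701
D_Io = 0.6701 × 44.2 km = 29.6 km

D ≈ 29.6 km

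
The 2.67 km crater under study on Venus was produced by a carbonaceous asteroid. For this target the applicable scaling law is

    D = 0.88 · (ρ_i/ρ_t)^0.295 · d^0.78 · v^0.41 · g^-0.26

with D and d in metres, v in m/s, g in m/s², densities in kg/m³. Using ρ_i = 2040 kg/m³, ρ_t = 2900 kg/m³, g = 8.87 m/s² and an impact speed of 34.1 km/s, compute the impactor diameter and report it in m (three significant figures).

Rearranging for d: d = [D / (0.88 · (2040/2900)^0.295 · 34100^0.41 · 8.87^-0.26)]^(1/0.78).
D = 2670 m.
(2040/2900)^0.295 = 0.9014
34100^0.41 = 72.18
8.87^-0.26 = 0.5669
Denominator = 0.88 × 0.9014 × 72.18 × 0.5669 = 32.46
D / 32.46 = 2670 / 32.46 = 82.26
d = 82.26^(1/0.78) = 82.26^1.2821 = 285.4 m

d ≈ 285 m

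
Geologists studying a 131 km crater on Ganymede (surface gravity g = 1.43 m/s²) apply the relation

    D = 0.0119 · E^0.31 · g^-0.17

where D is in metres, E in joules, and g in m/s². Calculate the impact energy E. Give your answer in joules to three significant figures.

E ≈ 6.32 × 10^22 J

Rearranging: E = [D / (0.0119 · g^-0.17)]^(1/0.31).
D = 131000 m.
g^-0.17 = 1.43^-0.17 = 0.9410
D / (0.0119 × 0.9410) = 131000 / (0.01120) = 1.170 × 10^7
E = (1.170 × 10^7)^3.2258 = 6.318 × 10^22 J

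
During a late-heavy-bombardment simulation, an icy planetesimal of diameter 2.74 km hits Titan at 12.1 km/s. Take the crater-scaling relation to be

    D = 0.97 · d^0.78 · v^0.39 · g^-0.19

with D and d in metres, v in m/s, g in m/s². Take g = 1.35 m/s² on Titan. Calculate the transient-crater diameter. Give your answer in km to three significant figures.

In SI units: d = 2740 m, v = 12100 m/s.
d^0.78 = 2740^0.78 = 480.2
v^0.39 = 12100^0.39 = 39.11
g^-0.19 = 1.35^-0.19 = 0.9446
D = 0.97 × 480.2 × 39.11 × 0.9446 = 17208 m
   = 17.21 km

D ≈ 17.2 km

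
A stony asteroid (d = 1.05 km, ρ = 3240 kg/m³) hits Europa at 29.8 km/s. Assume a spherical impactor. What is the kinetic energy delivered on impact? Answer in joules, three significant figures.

E ≈ 8.72 × 10^20 J

d = 1050 m; v = 29800 m/s.
Mass m = (π/6) ρ d³ = (π/6) × 3240 × (1050)³ = 1.964 × 10^12 kg
E = ½ m v² = 0.5 × 1.964 × 10^12 × (29800)² = 8.721 × 10^20 J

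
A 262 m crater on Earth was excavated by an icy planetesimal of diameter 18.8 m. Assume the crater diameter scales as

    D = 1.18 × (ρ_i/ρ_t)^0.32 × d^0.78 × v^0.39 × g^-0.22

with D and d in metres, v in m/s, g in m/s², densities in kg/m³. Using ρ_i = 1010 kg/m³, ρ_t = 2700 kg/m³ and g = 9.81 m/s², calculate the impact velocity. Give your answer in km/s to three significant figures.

v ≈ 23.9 km/s

Rearranging for v: v = [D / (1.18 · (1010/2700)^0.32 · 18.8^0.78 · 9.81^-0.22)]^(1/0.39).
(1010/2700)^0.32 = 0.7300
18.8^0.78 = 9.859
9.81^-0.22 = 0.6051
Denominator = 1.18 × 0.7300 × 9.859 × 0.6051 = 5.139
D / 5.139 = 262 / 5.139 = 50.98
v = 50.98^(1/0.39) = 50.98^2.5641 = 23875 m/s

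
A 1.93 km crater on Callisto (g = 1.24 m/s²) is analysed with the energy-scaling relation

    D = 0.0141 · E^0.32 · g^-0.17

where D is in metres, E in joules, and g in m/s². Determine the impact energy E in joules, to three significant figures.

E ≈ 1.26 × 10^16 J

Rearranging: E = [D / (0.0141 · g^-0.17)]^(1/0.32).
D = 1930 m.
g^-0.17 = 1.24^-0.17 = 0.9641
D / (0.0141 × 0.9641) = 1930 / (0.01359) = 1.420 × 10^5
E = (1.420 × 10^5)^3.125 = 1.262 × 10^16 J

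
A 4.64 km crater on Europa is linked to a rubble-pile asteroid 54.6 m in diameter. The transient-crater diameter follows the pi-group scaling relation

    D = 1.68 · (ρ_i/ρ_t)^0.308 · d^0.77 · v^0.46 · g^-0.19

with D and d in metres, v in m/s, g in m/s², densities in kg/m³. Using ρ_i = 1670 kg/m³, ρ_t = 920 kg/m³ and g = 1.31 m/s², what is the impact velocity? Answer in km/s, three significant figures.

Rearranging for v: v = [D / (1.68 · (1670/920)^0.308 · 54.6^0.77 · 1.31^-0.19)]^(1/0.46).
D = 4640 m.
(1670/920)^0.308 = 1.202
54.6^0.77 = 21.76
1.31^-0.19 = 0.9500
Denominator = 1.68 × 1.202 × 21.76 × 0.9500 = 41.74
D / 41.74 = 4640 / 41.74 = 111.2
v = 111.2^(1/0.46) = 111.2^2.1739 = 28056 m/s

v ≈ 28.1 km/s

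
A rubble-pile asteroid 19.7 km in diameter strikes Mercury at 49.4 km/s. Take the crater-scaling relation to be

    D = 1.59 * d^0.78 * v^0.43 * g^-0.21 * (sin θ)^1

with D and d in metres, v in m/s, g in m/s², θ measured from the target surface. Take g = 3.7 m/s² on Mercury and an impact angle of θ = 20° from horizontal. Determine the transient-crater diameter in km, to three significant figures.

In SI units: d = 19700 m, v = 49400 m/s.
d^0.78 = 19700^0.78 = 2237
v^0.43 = 49400^0.43 = 104.3
g^-0.21 = 3.7^-0.21 = 0.7598
(sin 20°)^1 = 0.3420^1 = 0.3420
D = 1.59 × 2237 × 104.3 × 0.7598 × 0.3420 = 96399 m
   = 96.40 km

D ≈ 96.4 km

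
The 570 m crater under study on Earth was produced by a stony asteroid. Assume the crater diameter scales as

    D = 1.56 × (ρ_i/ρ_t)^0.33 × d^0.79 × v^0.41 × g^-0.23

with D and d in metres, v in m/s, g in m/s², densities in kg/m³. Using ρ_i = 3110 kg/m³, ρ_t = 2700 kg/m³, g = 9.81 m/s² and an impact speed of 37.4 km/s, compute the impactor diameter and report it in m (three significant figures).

d ≈ 13.6 m

Rearranging for d: d = [D / (1.56 · (3110/2700)^0.33 · 37400^0.41 · 9.81^-0.23)]^(1/0.79).
(3110/2700)^0.33 = 1.048
37400^0.41 = 74.97
9.81^-0.23 = 0.5914
Denominator = 1.56 × 1.048 × 74.97 × 0.5914 = 72.49
D / 72.49 = 570 / 72.49 = 7.863
d = 7.863^(1/0.79) = 7.863^1.2658 = 13.60 m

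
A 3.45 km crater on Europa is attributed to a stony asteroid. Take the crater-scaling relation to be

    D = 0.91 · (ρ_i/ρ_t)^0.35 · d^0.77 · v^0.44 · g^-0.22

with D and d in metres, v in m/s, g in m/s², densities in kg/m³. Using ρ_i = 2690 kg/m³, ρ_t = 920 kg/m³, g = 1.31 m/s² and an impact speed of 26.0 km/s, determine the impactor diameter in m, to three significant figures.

Rearranging for d: d = [D / (0.91 · (2690/920)^0.35 · 26000^0.44 · 1.31^-0.22)]^(1/0.77).
D = 3450 m.
(2690/920)^0.35 = 1.456
26000^0.44 = 87.62
1.31^-0.22 = 0.9423
Denominator = 0.91 × 1.456 × 87.62 × 0.9423 = 109.4
D / 109.4 = 3450 / 109.4 = 31.54
d = 31.54^(1/0.77) = 31.54^1.2987 = 88.42 m

d ≈ 88.4 m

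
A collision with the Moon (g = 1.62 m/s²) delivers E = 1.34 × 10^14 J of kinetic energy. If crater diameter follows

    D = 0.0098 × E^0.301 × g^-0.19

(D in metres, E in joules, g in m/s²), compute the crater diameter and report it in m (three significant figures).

E^0.301 = (1.34 × 10^14)^0.301 = 1.788 × 10^4
g^-0.19 = 1.62^-0.19 = 0.9124
D = 0.0098 × 1.788 × 10^4 × 0.9124 = 159.9 m

D ≈ 160 m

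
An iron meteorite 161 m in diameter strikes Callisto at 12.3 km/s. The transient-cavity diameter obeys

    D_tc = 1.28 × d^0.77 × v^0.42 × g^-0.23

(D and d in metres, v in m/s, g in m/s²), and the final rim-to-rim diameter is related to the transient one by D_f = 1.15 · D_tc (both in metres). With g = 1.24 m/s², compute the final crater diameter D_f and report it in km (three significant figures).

D_f ≈ 3.66 km

v = 12300 m/s.
d^0.77 = 161^0.77 = 50.03
v^0.42 = 12300^0.42 = 52.21
g^-0.23 = 1.24^-0.23 = 0.9517
D_tc = 1.28 × 50.03 × 52.21 × 0.9517 = 3182 m
D_f = 1.15 × 3182 = 3659 m
     = 3.659 km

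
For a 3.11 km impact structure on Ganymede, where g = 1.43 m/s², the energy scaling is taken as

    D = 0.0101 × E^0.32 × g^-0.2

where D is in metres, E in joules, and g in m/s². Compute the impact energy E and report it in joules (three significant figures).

Rearranging: E = [D / (0.0101 · g^-0.2)]^(1/0.32).
D = 3110 m.
g^-0.2 = 1.43^-0.2 = 0.9310
D / (0.0101 × 0.9310) = 3110 / (9.403 × 10^-3) = 3.307 × 10^5
E = (3.307 × 10^5)^3.125 = 1.771 × 10^17 J

E ≈ 1.77 × 10^17 J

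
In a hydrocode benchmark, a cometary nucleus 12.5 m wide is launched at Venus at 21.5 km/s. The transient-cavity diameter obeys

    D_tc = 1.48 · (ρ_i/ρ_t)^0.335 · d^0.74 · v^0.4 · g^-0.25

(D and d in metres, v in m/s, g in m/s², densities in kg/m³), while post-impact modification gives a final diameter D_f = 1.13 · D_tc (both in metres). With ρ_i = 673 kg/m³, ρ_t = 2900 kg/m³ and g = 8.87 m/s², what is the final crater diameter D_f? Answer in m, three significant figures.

D_f ≈ 208 m

v = 21500 m/s.
(ρ_i/ρ_t)^0.335 = (673/2900)^0.335 = 0.6130
d^0.74 = 12.5^0.74 = 6.482
v^0.4 = 21500^0.4 = 54.07
g^-0.25 = 8.87^-0.25 = 0.5795
D_tc = 1.48 × 0.6130 × 6.482 × 54.07 × 0.5795 = 184.3 m
D_f = 1.13 × 184.3 = 208.3 m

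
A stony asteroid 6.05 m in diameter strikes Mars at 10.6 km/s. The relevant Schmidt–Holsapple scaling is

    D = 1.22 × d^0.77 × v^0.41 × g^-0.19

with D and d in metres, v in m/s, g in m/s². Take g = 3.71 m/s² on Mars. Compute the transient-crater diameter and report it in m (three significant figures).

D ≈ 170 m

In SI units: v = 10600 m/s.
d^0.77 = 6.05^0.77 = 3.999
v^0.41 = 10600^0.41 = 44.71
g^-0.19 = 3.71^-0.19 = 0.7795
D = 1.22 × 3.999 × 44.71 × 0.7795 = 170.0 m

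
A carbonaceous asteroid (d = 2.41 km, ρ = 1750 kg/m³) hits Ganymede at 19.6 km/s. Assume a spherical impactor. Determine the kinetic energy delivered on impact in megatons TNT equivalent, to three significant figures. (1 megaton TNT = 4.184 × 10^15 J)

d = 2410 m; v = 19600 m/s.
Mass m = (π/6) ρ d³ = (π/6) × 1750 × (2410)³ = 1.283 × 10^13 kg
E = ½ m v² = 0.5 × 1.283 × 10^13 × (19600)² = 2.464 × 10^21 J
   = 2.464 × 10^21 / 4.184×10^15 = 5.889 × 10^5 Mt

E ≈ 5.89 × 10^5 Mt TNT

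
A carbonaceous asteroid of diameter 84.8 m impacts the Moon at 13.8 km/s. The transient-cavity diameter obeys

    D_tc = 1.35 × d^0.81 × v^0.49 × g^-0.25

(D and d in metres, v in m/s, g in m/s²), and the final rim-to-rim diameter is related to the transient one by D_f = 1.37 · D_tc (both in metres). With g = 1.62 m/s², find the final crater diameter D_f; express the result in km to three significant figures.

D_f ≈ 6.39 km

v = 13800 m/s.
d^0.81 = 84.8^0.81 = 36.48
v^0.49 = 13800^0.49 = 106.8
g^-0.25 = 1.62^-0.25 = 0.8864
D_tc = 1.35 × 36.48 × 106.8 × 0.8864 = 4662 m
D_f = 1.37 × 4662 = 6387 m
     = 6.387 km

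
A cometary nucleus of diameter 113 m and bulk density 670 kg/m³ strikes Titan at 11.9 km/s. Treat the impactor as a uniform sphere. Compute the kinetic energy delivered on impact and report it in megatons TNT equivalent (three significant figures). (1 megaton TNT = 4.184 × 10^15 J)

v = 11900 m/s.
Mass m = (π/6) ρ d³ = (π/6) × 670 × (113)³ = 5.062 × 10^8 kg
E = ½ m v² = 0.5 × 5.062 × 10^8 × (11900)² = 3.584 × 10^16 J
   = 3.584 × 10^16 / 4.184×10^15 = 8.566 Mt

E ≈ 8.57 Mt TNT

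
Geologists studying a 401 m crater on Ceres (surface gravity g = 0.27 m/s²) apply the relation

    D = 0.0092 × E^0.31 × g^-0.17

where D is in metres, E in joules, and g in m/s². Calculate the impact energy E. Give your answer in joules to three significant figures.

Rearranging: E = [D / (0.0092 · g^-0.17)]^(1/0.31).
g^-0.17 = 0.27^-0.17 = 1.249
D / (0.0092 × 1.249) = 401 / (0.01149) = 3.490 × 10^4
E = (3.490 × 10^4)^3.2258 = 4.511 × 10^14 J

E ≈ 4.51 × 10^14 J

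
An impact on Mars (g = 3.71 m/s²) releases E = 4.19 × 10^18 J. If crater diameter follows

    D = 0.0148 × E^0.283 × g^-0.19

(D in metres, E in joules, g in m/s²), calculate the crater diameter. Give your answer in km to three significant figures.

D ≈ 2.15 km

E^0.283 = (4.19 × 10^18)^0.283 = 1.862 × 10^5
g^-0.19 = 3.71^-0.19 = 0.7795
D = 0.0148 × 1.862 × 10^5 × 0.7795 = 2148 m
   = 2.148 km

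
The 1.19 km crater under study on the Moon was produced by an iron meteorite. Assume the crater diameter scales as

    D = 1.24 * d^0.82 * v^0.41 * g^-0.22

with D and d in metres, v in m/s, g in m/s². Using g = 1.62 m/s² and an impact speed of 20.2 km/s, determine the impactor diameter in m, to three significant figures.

Rearranging for d: d = [D / (1.24 · 20200^0.41 · 1.62^-0.22)]^(1/0.82).
D = 1190 m.
20200^0.41 = 58.24
1.62^-0.22 = 0.8993
Denominator = 1.24 × 58.24 × 0.8993 = 64.95
D / 64.95 = 1190 / 64.95 = 18.32
d = 18.32^(1/0.82) = 18.32^1.2195 = 34.68 m

d ≈ 34.7 m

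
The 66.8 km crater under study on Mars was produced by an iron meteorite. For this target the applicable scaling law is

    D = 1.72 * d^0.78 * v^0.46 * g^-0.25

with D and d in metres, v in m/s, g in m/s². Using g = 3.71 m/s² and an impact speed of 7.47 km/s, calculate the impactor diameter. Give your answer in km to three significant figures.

Rearranging for d: d = [D / (1.72 · 7470^0.46 · 3.71^-0.25)]^(1/0.78).
D = 66800 m.
7470^0.46 = 60.50
3.71^-0.25 = 0.7205
Denominator = 1.72 × 60.50 × 0.7205 = 74.98
D / 74.98 = 66800 / 74.98 = 890.9
d = 890.9^(1/0.78) = 890.9^1.2821 = 6053 m

d ≈ 6.05 km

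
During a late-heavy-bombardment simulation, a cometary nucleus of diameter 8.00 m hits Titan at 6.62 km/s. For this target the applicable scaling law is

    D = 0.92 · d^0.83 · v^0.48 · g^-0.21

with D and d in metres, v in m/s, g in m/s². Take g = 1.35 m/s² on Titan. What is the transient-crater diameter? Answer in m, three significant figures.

D ≈ 331 m

In SI units: v = 6620 m/s.
d^0.83 = 8^0.83 = 5.618
v^0.48 = 6620^0.48 = 68.24
g^-0.21 = 1.35^-0.21 = 0.9389
D = 0.92 × 5.618 × 68.24 × 0.9389 = 331.2 m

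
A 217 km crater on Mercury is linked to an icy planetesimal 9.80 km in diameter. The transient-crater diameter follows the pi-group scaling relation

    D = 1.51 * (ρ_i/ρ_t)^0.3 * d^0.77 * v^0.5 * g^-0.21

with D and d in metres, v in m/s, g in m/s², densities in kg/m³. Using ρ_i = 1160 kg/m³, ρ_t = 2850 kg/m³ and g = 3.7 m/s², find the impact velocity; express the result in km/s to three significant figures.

v ≈ 43.8 km/s

Rearranging for v: v = [D / (1.51 · (1160/2850)^0.3 · 9800^0.77 · 3.7^-0.21)]^(1/0.5).
D = 217000 m.
(1160/2850)^0.3 = 0.7636
9800^0.77 = 1184
3.7^-0.21 = 0.7598
Denominator = 1.51 × 0.7636 × 1184 × 0.7598 = 1037
D / 1037 = 217000 / 1037 = 209.3
v = 209.3^(1/0.5) = 209.3^2 = 43806 m/s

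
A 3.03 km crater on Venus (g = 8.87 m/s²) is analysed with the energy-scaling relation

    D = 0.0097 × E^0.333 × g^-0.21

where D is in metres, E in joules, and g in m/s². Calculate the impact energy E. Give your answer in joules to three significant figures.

E ≈ 1.25 × 10^17 J

Rearranging: E = [D / (0.0097 · g^-0.21)]^(1/0.333).
D = 3030 m.
g^-0.21 = 8.87^-0.21 = 0.6323
D / (0.0097 × 0.6323) = 3030 / (6.133 × 10^-3) = 4.940 × 10^5
E = (4.940 × 10^5)^3.003 = 1.254 × 10^17 J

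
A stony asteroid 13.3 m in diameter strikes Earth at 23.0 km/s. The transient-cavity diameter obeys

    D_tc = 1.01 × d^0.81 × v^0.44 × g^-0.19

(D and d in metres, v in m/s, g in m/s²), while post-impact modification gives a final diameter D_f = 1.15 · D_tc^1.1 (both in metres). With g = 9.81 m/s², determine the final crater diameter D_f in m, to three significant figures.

D_f ≈ 935 m

v = 23000 m/s.
d^0.81 = 13.3^0.81 = 8.134
v^0.44 = 23000^0.44 = 83.02
g^-0.19 = 9.81^-0.19 = 0.6480
D_tc = 1.01 × 8.134 × 83.02 × 0.6480 = 442.0 m
D_f = 1.15 × (442.0)^1.1 = 934.7 m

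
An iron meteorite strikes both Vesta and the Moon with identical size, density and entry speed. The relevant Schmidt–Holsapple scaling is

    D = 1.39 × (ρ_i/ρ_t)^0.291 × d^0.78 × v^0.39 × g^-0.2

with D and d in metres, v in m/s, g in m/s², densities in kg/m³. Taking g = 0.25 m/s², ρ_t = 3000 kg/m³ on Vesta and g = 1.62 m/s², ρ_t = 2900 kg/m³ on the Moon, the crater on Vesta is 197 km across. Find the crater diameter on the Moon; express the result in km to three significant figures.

The impactor-only factors (d, v, ρ_i) cancel in the ratio, leaving D_Moon/D_Vesta = (g_Moon/g_Vesta)^-0.2 · (ρ_t,Vesta/ρ_t,Moon)^0.291.
(1.62/0.25)^-0.2 = 6.480^-0.2 = 0.6882
(3000/2900)^0.291 = 1.034^0.291 = 1.010
Ratio = 0.6882 × 1.010 = 0.6951
D_Moon = 0.6951 × 197 km = 137 km

D ≈ 137 km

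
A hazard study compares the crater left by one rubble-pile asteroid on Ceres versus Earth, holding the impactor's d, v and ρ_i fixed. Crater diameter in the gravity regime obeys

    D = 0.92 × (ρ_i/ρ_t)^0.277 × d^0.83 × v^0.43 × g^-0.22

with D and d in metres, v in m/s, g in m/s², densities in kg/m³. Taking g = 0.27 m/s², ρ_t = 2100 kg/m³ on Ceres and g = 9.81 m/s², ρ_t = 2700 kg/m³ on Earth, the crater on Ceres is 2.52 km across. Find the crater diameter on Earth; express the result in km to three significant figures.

The impactor-only factors (d, v, ρ_i) cancel in the ratio, leaving D_Earth/D_Ceres = (g_Earth/g_Ceres)^-0.22 · (ρ_t,Ceres/ρ_t,Earth)^0.277.
(9.81/0.27)^-0.22 = 36.33^-0.22 = 0.4537
(2100/2700)^0.277 = 0.7778^0.277 = 0.9328
Ratio = 0.4537 × 0.9328 = 0.4232
D_Earth = 0.4232 × 2.52 km = 1.07 km

D ≈ 1.07 km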